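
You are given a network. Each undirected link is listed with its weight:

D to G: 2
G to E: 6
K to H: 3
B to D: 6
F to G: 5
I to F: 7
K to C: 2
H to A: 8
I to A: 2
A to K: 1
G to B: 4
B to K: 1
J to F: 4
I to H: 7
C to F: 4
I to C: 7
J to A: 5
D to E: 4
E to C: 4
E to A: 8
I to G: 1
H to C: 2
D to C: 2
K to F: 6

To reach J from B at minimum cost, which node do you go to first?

K

Compare a few routes:
B - K - A - J: 1+1+5 = 7
B - K - F - J: 1+6+4 = 11
The minimum is 7 via B - K - A - J.
So from B the first move is to K.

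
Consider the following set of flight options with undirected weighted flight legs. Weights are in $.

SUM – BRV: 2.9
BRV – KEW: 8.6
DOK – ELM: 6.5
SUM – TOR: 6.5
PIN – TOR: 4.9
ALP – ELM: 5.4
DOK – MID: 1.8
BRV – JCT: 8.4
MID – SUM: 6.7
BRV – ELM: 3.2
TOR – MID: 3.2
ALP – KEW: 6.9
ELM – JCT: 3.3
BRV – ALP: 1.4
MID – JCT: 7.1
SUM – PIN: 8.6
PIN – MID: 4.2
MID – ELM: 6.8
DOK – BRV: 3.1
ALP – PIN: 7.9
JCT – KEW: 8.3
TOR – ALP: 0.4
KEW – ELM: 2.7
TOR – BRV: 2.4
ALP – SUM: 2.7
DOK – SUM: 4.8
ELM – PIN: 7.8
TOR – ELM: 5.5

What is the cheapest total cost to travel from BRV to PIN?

Settle nodes by increasing distance from BRV:
BRV: 0
ALP: 1.4  (via BRV)
TOR: 1.8  (via ALP)
SUM: 2.9  (via BRV)
DOK: 3.1  (via BRV)
ELM: 3.2  (via BRV)
MID: 4.9  (via DOK)
KEW: 5.9  (via ELM)
JCT: 6.5  (via ELM)
PIN: 6.7  (via TOR)
Shortest route: BRV → ALP → TOR → PIN = $6.7.

$6.7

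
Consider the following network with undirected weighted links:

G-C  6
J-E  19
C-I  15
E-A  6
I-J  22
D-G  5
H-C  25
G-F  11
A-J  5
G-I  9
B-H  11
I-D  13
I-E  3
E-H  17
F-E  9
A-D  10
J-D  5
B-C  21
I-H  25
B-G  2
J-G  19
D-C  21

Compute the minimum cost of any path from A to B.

Enumerating some paths:
A–D–G–B: 10+5+2 = 17
A–J–G–B: 5+19+2 = 26
A–E–I–G–B: 6+3+9+2 = 20
Cheapest is A–D–G–B at 17.

17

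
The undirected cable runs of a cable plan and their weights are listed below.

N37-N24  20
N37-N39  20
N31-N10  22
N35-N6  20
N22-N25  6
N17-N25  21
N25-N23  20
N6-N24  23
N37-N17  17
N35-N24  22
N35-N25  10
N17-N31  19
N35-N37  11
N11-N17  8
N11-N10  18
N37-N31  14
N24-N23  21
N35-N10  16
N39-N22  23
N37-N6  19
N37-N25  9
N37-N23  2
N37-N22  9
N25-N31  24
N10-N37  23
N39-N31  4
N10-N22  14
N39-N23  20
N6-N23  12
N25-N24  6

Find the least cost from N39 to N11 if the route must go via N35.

Shortest N39→N35: N39 → N31 → N37 → N35 = 29
Best N35 to N11: N35 → N10 → N11 costing 34
Total via N35: 29 + 34 = 63.

63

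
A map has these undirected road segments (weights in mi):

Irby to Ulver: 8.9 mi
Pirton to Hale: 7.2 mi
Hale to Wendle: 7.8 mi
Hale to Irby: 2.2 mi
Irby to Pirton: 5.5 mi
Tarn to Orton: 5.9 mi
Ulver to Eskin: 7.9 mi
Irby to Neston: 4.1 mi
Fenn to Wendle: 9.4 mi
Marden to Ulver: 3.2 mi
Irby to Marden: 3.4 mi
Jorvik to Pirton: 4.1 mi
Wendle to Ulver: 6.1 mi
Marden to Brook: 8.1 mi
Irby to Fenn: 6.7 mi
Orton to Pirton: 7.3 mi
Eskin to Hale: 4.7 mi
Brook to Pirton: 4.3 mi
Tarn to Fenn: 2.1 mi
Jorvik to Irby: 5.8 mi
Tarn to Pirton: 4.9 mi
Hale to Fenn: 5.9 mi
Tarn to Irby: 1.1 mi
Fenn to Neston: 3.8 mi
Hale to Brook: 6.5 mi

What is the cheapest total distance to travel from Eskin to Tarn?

8 mi

Running Dijkstra from Eskin:
Eskin: 0
Hale: 4.7  (via Eskin)
Irby: 6.9  (via Hale)
Ulver: 7.9  (via Eskin)
Tarn: 8  (via Irby)
Shortest route: Eskin → Hale → Irby → Tarn = 8 mi.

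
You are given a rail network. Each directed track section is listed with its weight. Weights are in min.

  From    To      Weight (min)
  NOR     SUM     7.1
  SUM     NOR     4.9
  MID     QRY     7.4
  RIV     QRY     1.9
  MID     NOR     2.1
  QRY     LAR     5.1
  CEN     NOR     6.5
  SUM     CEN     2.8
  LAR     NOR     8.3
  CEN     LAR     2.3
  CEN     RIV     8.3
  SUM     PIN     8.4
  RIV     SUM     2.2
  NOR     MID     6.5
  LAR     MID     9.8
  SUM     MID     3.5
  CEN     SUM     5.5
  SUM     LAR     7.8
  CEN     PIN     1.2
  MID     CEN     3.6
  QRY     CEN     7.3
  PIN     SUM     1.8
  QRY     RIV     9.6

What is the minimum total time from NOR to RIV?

Settle nodes by increasing distance from NOR:
NOR: 0
MID: 6.5  (via NOR)
SUM: 7.1  (via NOR)
CEN: 9.9  (via SUM)
PIN: 11.1  (via CEN)
LAR: 12.2  (via CEN)
QRY: 13.9  (via MID)
RIV: 18.2  (via CEN)
Shortest route: NOR → SUM → CEN → RIV = 18.2 min.

18.2 min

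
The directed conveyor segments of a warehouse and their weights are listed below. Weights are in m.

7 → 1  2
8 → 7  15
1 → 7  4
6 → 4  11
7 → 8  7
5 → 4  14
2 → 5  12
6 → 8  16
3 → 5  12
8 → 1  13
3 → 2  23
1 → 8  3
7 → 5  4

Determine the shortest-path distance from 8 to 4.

33 m

Shortest distances from 8:
8: 0
1: 13  (via 8)
7: 15  (via 8)
5: 19  (via 7)
4: 33  (via 5)
Shortest route: 8 → 7 → 5 → 4 = 33 m.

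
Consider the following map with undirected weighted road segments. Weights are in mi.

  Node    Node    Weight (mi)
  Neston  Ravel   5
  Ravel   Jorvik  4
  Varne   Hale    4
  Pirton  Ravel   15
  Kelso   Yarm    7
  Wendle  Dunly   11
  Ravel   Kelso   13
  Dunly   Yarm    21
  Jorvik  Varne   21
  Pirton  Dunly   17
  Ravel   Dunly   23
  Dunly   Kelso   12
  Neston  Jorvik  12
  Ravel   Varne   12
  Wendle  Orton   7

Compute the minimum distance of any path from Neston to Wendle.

39 mi

Settle nodes by increasing distance from Neston:
Neston: 0
Ravel: 5  (via Neston)
Jorvik: 9  (via Ravel)
Varne: 17  (via Ravel)
Kelso: 18  (via Ravel)
Pirton: 20  (via Ravel)
Hale: 21  (via Varne)
Yarm: 25  (via Kelso)
Dunly: 28  (via Ravel)
Wendle: 39  (via Dunly)
Shortest route: Neston → Ravel → Dunly → Wendle = 39 mi.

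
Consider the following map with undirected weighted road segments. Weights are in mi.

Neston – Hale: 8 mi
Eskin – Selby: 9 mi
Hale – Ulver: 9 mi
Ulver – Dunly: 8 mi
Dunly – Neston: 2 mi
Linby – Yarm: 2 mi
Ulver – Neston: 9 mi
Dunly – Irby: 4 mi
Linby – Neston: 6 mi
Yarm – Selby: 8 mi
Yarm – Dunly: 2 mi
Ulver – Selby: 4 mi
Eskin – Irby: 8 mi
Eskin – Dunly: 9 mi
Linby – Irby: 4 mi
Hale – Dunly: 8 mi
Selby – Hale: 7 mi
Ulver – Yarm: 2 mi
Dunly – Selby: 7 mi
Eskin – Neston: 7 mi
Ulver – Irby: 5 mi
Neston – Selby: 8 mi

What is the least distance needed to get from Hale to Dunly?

Candidate routes:
Hale → Neston → Dunly: 8+2 = 10
Hale → Dunly: 8 = 8
The minimum is 8 mi via Hale → Dunly.

8 mi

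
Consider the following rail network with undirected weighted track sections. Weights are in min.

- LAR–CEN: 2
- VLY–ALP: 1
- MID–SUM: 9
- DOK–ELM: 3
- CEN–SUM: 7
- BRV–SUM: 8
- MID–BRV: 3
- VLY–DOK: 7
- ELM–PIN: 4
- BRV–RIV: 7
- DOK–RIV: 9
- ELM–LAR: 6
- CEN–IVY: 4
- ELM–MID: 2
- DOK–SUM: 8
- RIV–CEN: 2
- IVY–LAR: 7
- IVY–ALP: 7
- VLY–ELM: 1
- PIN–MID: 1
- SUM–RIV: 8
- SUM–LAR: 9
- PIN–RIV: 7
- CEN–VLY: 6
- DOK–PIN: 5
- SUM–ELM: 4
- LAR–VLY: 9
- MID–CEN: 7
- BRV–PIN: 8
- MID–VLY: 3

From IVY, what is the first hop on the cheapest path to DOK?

ALP

Candidate routes:
IVY–CEN–LAR–ELM–DOK: 4+2+6+3 = 15
IVY–CEN–VLY–ELM–DOK: 4+6+1+3 = 14
IVY–ALP–VLY–DOK: 7+1+7 = 15
IVY–ALP–VLY–ELM–DOK: 7+1+1+3 = 12
Cheapest is IVY–ALP–VLY–ELM–DOK at 12 min.
So from IVY the first move is to ALP.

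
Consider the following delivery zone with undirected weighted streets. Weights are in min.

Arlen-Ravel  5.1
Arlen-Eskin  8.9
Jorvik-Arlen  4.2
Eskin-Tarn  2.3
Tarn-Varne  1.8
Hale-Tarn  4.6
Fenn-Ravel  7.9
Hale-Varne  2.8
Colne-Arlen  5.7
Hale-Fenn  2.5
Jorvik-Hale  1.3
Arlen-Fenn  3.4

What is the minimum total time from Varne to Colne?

14 min

Candidate routes:
Varne–Hale–Jorvik–Arlen–Colne: 2.8+1.3+4.2+5.7 = 14
Varne–Tarn–Hale–Jorvik–Arlen–Colne: 1.8+4.6+1.3+4.2+5.7 = 17.6
Varne–Hale–Fenn–Arlen–Colne: 2.8+2.5+3.4+5.7 = 14.4
Varne–Tarn–Hale–Fenn–Arlen–Colne: 1.8+4.6+2.5+3.4+5.7 = 18
Cheapest is Varne–Hale–Jorvik–Arlen–Colne at 14 min.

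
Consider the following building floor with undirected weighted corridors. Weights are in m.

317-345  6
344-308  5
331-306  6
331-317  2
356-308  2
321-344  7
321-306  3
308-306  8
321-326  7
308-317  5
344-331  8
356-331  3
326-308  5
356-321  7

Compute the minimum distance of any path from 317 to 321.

11 m

Settle nodes by increasing distance from 317:
317: 0
331: 2  (via 317)
308: 5  (via 317)
356: 5  (via 331)
345: 6  (via 317)
306: 8  (via 331)
344: 10  (via 331)
326: 10  (via 308)
321: 11  (via 306)
Shortest route: 317 → 331 → 306 → 321 = 11 m.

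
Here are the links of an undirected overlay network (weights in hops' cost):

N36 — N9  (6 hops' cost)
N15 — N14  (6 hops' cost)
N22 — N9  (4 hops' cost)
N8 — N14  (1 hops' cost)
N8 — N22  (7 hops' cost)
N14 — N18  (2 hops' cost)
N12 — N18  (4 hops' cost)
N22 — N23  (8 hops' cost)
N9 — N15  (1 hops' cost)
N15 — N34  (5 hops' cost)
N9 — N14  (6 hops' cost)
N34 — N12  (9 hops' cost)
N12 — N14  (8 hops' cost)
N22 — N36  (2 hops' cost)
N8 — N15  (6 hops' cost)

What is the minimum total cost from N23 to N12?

22 hops' cost

Shortest distances from N23:
N23: 0
N22: 8  (via N23)
N36: 10  (via N22)
N9: 12  (via N22)
N15: 13  (via N9)
N8: 15  (via N22)
N14: 16  (via N8)
N18: 18  (via N14)
N34: 18  (via N15)
N12: 22  (via N18)
Shortest route: N23–N22–N8–N14–N18–N12 = 22 hops' cost.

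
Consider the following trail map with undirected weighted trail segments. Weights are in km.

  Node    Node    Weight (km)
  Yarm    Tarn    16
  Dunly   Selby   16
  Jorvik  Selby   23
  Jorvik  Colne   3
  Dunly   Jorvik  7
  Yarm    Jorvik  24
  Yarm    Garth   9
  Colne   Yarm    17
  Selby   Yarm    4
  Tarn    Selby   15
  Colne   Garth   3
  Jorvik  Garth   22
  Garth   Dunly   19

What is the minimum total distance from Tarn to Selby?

Enumerating some paths:
Tarn - Selby: 15 = 15
Tarn - Yarm - Selby: 16+4 = 20
Cheapest is Tarn - Selby at 15 km.

15 km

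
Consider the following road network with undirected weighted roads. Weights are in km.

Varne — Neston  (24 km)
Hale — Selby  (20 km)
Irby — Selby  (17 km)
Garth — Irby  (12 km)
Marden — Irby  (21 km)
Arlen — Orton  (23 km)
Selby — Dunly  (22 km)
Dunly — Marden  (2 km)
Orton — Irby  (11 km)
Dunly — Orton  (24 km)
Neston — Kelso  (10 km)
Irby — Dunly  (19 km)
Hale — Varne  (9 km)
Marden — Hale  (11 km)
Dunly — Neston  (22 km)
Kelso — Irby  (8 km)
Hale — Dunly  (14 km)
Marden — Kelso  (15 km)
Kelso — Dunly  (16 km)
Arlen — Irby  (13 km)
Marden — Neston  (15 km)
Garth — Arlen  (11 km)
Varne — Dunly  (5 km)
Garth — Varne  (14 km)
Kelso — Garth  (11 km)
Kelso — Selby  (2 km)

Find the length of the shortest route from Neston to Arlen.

31 km

Compare a few routes:
Neston → Kelso → Irby → Garth → Arlen: 10+8+12+11 = 41
Neston → Kelso → Garth → Arlen: 10+11+11 = 32
Neston → Kelso → Irby → Arlen: 10+8+13 = 31
The minimum is 31 km via Neston → Kelso → Irby → Arlen.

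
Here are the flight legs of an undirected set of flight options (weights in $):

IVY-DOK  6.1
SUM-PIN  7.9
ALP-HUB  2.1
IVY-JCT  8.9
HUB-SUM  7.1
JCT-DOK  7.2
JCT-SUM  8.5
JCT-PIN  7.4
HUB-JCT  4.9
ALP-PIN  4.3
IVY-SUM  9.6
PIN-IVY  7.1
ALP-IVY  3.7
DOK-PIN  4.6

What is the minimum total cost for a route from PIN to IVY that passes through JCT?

Shortest PIN→JCT: PIN–JCT = 7.4
Shortest JCT→IVY: JCT–IVY = 8.9
Total via JCT: 7.4 + 8.9 = $16.3.

$16.3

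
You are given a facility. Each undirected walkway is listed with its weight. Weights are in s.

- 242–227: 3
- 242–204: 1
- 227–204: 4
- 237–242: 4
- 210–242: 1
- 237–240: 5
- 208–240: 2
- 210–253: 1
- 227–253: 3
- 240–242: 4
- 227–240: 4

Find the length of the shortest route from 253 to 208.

Compare a few routes:
253 → 227 → 240 → 208: 3+4+2 = 9
253 → 210 → 242 → 227 → 240 → 208: 1+1+3+4+2 = 11
253 → 210 → 242 → 240 → 208: 1+1+4+2 = 8
Cheapest is 253 → 210 → 242 → 240 → 208 at 8 s.

8 s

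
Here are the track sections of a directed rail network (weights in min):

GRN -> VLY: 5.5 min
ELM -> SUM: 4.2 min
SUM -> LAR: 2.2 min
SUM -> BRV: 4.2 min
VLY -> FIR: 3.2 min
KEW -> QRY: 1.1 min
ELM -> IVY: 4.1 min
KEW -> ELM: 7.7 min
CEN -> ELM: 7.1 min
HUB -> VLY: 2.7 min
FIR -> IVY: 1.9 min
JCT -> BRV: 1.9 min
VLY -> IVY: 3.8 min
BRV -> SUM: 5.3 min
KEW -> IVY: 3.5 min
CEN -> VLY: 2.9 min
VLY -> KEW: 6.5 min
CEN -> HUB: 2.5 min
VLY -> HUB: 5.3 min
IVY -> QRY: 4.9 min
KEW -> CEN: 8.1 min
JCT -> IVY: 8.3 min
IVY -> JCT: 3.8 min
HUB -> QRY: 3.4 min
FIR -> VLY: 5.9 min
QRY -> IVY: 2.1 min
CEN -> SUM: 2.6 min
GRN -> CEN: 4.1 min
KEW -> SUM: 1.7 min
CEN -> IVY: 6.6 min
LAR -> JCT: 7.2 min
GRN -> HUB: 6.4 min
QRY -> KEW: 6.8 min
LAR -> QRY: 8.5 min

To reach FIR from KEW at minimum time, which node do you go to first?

Enumerating some paths:
KEW–CEN–VLY–FIR: 8.1+2.9+3.2 = 14.2
KEW–CEN–HUB–VLY–FIR: 8.1+2.5+2.7+3.2 = 16.5
Cheapest is KEW–CEN–VLY–FIR at 14.2 min.
So from KEW the first move is to CEN.

CEN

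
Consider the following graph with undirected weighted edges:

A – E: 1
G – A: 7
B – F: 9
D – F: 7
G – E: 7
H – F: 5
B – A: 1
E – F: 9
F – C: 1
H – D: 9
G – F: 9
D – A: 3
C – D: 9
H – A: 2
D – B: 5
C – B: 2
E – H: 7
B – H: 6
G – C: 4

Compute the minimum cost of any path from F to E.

Enumerating some paths:
F–C–B–A–E: 1+2+1+1 = 5
F–H–A–E: 5+2+1 = 8
Cheapest is F–C–B–A–E at 5.

5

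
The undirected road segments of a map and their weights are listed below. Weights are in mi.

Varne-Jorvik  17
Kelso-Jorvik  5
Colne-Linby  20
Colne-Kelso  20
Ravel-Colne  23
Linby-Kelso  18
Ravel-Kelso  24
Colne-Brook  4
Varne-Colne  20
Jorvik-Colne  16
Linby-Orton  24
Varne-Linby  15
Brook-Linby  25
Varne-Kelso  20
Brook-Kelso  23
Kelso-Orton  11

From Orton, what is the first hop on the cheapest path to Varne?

Kelso

Enumerating some paths:
Orton–Kelso–Varne: 11+20 = 31
Orton–Linby–Varne: 24+15 = 39
Orton–Kelso–Jorvik–Varne: 11+5+17 = 33
The minimum is 31 mi via Orton–Kelso–Varne.
So from Orton the first move is to Kelso.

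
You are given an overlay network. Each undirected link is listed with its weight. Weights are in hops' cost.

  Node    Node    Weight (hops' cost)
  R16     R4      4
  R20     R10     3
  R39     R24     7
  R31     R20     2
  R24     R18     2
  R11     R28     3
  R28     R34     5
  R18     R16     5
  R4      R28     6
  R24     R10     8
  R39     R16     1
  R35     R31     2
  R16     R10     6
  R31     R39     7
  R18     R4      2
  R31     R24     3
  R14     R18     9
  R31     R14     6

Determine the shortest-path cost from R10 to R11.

Candidate routes:
R10 → R16 → R4 → R28 → R11: 6+4+6+3 = 19
R10 → R24 → R18 → R4 → R28 → R11: 8+2+2+6+3 = 21
R10 → R16 → R18 → R4 → R28 → R11: 6+5+2+6+3 = 22
R10 → R20 → R31 → R24 → R18 → R4 → R28 → R11: 3+2+3+2+2+6+3 = 21
The minimum is 19 hops' cost via R10 → R16 → R4 → R28 → R11.

19 hops' cost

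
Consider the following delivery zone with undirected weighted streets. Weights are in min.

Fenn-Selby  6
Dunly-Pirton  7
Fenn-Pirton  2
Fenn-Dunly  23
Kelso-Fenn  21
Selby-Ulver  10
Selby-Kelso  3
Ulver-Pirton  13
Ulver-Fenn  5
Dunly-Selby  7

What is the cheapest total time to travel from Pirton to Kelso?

11 min

Enumerating some paths:
Pirton → Fenn → Selby → Kelso: 2+6+3 = 11
Pirton → Dunly → Selby → Kelso: 7+7+3 = 17
Cheapest is Pirton → Fenn → Selby → Kelso at 11 min.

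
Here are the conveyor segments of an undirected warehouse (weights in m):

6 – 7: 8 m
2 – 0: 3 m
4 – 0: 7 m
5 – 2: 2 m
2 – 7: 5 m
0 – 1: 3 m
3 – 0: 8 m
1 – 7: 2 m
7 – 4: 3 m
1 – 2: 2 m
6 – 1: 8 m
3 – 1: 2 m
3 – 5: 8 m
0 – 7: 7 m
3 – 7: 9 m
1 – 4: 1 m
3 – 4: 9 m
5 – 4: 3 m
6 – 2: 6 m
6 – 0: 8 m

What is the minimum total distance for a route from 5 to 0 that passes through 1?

Shortest 5→1: 5 → 2 → 1 = 4
Shortest 1→0: 1 → 0 = 3
Total via 1: 4 + 3 = 7 m.

7 m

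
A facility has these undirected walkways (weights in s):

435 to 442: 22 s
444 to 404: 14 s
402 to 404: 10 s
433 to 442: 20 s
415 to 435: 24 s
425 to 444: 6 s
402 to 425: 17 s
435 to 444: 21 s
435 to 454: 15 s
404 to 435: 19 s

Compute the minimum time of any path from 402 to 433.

Compare a few routes:
402–404–435–442–433: 10+19+22+20 = 71
402–425–444–435–442–433: 17+6+21+22+20 = 86
402–404–444–435–442–433: 10+14+21+22+20 = 87
Cheapest is 402–404–435–442–433 at 71 s.

71 s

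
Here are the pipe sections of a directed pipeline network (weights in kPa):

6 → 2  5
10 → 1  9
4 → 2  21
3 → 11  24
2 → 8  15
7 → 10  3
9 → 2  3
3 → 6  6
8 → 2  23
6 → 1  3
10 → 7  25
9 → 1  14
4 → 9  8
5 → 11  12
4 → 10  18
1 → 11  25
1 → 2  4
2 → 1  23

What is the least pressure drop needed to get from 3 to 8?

26 kPa

Candidate routes:
3 - 6 - 1 - 2 - 8: 6+3+4+15 = 28
3 - 6 - 2 - 8: 6+5+15 = 26
Cheapest is 3 - 6 - 2 - 8 at 26 kPa.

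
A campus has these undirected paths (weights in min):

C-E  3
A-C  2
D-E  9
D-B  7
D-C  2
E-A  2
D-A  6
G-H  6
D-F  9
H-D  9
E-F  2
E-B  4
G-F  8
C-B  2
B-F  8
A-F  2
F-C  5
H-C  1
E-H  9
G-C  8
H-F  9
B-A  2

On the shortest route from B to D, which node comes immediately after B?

C

Candidate routes:
B–C–D: 2+2 = 4
B–A–C–D: 2+2+2 = 6
B–D: 7 = 7
B–A–D: 2+6 = 8
Cheapest is B–C–D at 4 min.
So from B the first move is to C.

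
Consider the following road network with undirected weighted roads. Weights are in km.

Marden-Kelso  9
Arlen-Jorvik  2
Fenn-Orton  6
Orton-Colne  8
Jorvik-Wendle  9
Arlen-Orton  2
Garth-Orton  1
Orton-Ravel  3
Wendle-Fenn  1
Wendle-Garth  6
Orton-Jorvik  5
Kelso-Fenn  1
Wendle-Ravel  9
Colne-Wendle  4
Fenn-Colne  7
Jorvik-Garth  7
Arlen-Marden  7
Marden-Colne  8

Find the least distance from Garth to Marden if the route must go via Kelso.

17 km

Best Garth to Kelso: Garth–Orton–Fenn–Kelso costing 8
Best Kelso to Marden: Kelso–Marden costing 9
Total via Kelso: 8 + 9 = 17 km.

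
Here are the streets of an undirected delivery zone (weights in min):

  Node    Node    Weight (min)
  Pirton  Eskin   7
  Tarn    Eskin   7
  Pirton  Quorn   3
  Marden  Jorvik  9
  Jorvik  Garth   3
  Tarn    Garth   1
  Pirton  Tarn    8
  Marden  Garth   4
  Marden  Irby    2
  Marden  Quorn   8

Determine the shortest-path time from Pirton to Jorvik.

12 min

Settle nodes by increasing distance from Pirton:
Pirton: 0
Quorn: 3  (via Pirton)
Eskin: 7  (via Pirton)
Tarn: 8  (via Pirton)
Garth: 9  (via Tarn)
Marden: 11  (via Quorn)
Jorvik: 12  (via Garth)
Shortest route: Pirton–Tarn–Garth–Jorvik = 12 min.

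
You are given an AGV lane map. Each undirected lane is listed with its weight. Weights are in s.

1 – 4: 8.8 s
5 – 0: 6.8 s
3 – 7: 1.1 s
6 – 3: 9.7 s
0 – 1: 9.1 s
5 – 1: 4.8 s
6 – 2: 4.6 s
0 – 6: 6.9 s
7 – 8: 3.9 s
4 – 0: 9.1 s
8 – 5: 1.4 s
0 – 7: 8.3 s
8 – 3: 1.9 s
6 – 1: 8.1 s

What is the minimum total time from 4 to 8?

15 s

Running Dijkstra from 4:
4: 0
1: 8.8  (via 4)
0: 9.1  (via 4)
5: 13.6  (via 1)
8: 15  (via 5)
Shortest route: 4 → 1 → 5 → 8 = 15 s.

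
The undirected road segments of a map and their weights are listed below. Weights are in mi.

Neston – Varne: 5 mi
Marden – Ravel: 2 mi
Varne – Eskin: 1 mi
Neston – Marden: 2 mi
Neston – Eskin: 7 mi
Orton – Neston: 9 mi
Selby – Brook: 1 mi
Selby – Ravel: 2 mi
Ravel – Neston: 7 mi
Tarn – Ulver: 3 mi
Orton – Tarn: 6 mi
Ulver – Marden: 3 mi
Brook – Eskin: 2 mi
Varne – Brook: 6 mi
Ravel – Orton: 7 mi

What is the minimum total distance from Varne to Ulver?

10 mi

Compare a few routes:
Varne → Neston → Marden → Ulver: 5+2+3 = 10
Varne → Eskin → Brook → Selby → Ravel → Marden → Ulver: 1+2+1+2+2+3 = 11
Varne → Eskin → Neston → Marden → Ulver: 1+7+2+3 = 13
The minimum is 10 mi via Varne → Neston → Marden → Ulver.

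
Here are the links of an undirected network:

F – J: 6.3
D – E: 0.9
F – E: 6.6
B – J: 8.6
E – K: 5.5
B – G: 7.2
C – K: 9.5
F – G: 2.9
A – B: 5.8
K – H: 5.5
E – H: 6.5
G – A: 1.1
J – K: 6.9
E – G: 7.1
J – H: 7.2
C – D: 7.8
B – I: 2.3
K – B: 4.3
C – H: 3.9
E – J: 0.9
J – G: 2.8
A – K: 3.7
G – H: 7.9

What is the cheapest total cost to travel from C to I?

Shortest distances from C:
C: 0
H: 3.9  (via C)
D: 7.8  (via C)
E: 8.7  (via D)
K: 9.4  (via H)
J: 9.6  (via E)
G: 11.8  (via H)
A: 12.9  (via G)
B: 13.7  (via K)
F: 14.7  (via G)
I: 16  (via B)
Shortest route: C–H–K–B–I = 16.

16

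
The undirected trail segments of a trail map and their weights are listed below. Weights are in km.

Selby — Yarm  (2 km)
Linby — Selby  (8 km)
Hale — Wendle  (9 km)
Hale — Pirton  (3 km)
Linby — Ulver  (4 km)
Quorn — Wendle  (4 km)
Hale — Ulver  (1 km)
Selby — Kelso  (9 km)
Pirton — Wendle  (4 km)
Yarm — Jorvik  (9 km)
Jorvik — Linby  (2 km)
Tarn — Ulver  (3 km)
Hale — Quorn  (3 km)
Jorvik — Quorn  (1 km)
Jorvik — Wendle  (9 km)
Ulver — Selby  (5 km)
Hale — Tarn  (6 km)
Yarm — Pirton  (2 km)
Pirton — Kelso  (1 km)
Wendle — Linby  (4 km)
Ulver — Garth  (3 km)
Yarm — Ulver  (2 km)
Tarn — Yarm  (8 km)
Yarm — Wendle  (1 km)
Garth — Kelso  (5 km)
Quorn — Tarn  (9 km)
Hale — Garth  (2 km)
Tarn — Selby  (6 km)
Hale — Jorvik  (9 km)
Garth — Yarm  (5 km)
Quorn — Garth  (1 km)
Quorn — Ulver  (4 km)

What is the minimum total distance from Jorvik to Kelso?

7 km

Compare a few routes:
Jorvik → Quorn → Hale → Pirton → Kelso: 1+3+3+1 = 8
Jorvik → Quorn → Garth → Kelso: 1+1+5 = 7
Jorvik → Quorn → Garth → Hale → Pirton → Kelso: 1+1+2+3+1 = 8
Cheapest is Jorvik → Quorn → Garth → Kelso at 7 km.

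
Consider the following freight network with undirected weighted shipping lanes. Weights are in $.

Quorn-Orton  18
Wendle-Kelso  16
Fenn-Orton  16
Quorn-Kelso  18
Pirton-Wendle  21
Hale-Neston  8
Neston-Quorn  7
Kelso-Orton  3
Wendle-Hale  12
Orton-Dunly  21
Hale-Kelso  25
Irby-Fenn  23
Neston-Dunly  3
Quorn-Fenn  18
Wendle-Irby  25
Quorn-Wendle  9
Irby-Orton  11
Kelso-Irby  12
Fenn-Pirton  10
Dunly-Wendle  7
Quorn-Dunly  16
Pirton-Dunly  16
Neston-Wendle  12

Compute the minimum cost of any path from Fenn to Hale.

Compare a few routes:
Fenn → Quorn → Neston → Hale: 18+7+8 = 33
Fenn → Pirton → Dunly → Neston → Hale: 10+16+3+8 = 37
Fenn → Quorn → Wendle → Hale: 18+9+12 = 39
The minimum is $33 via Fenn → Quorn → Neston → Hale.

$33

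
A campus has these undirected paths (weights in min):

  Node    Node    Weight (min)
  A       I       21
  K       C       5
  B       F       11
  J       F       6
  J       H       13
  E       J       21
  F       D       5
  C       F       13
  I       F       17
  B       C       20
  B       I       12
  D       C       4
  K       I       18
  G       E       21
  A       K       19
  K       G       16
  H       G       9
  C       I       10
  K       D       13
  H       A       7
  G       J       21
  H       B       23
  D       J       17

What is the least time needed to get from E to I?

Running Dijkstra from E:
E: 0
G: 21  (via E)
J: 21  (via E)
F: 27  (via J)
H: 30  (via G)
D: 32  (via F)
C: 36  (via D)
A: 37  (via H)
K: 37  (via G)
B: 38  (via F)
I: 44  (via F)
Shortest route: E–J–F–I = 44 min.

44 min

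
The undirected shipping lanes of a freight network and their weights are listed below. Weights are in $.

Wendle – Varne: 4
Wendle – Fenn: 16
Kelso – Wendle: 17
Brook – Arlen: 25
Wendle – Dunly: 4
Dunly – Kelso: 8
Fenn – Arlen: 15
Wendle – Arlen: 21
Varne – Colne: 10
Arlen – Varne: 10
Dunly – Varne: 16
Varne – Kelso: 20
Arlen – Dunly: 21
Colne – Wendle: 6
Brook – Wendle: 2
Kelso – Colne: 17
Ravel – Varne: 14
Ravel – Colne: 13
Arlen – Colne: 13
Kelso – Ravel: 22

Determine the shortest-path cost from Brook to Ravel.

Running Dijkstra from Brook:
Brook: 0
Wendle: 2  (via Brook)
Dunly: 6  (via Wendle)
Varne: 6  (via Wendle)
Colne: 8  (via Wendle)
Kelso: 14  (via Dunly)
Arlen: 16  (via Varne)
Fenn: 18  (via Wendle)
Ravel: 20  (via Varne)
Shortest route: Brook–Wendle–Varne–Ravel = $20.

$20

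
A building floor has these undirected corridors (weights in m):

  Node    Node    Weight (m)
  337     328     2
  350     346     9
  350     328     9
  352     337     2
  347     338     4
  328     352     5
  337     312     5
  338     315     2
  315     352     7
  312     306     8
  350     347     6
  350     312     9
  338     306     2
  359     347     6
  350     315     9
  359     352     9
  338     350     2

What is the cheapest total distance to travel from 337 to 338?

Shortest distances from 337:
337: 0
328: 2  (via 337)
352: 2  (via 337)
312: 5  (via 337)
315: 9  (via 352)
359: 11  (via 352)
338: 11  (via 315)
Shortest route: 337 → 352 → 315 → 338 = 11 m.

11 m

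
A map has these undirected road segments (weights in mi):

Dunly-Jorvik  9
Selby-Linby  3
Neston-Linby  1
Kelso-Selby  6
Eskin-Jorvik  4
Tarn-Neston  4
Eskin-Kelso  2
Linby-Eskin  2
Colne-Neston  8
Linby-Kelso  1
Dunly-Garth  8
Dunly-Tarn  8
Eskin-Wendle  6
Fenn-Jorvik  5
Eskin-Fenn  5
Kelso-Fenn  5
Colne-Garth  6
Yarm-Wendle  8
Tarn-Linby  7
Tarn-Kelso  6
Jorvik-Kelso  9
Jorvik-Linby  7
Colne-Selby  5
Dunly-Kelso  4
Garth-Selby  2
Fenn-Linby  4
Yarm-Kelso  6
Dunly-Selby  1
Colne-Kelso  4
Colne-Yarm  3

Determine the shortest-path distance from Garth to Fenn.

Enumerating some paths:
Garth - Selby - Linby - Kelso - Fenn: 2+3+1+5 = 11
Garth - Selby - Dunly - Kelso - Linby - Fenn: 2+1+4+1+4 = 12
Garth - Selby - Dunly - Kelso - Fenn: 2+1+4+5 = 12
Garth - Selby - Linby - Fenn: 2+3+4 = 9
Cheapest is Garth - Selby - Linby - Fenn at 9 mi.

9 mi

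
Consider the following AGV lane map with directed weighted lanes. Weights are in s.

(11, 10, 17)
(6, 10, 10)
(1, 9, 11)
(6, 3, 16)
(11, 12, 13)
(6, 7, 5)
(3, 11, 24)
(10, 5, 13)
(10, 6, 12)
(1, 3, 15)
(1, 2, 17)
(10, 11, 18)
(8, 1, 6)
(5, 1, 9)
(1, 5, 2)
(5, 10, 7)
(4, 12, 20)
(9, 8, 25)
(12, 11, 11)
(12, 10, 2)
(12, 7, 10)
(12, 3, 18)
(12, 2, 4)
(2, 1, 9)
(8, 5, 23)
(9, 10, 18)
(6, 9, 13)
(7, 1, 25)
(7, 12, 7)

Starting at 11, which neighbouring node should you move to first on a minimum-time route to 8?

Enumerating some paths:
11 - 12 - 10 - 6 - 9 - 8: 13+2+12+13+25 = 65
11 - 12 - 2 - 1 - 9 - 8: 13+4+9+11+25 = 62
11 - 10 - 6 - 9 - 8: 17+12+13+25 = 67
Cheapest is 11 - 12 - 2 - 1 - 9 - 8 at 62 s.
So from 11 the first move is to 12.

12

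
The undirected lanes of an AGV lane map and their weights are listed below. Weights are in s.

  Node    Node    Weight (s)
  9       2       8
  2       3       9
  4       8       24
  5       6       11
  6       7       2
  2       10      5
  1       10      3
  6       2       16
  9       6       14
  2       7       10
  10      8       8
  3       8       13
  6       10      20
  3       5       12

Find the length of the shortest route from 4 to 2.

Settle nodes by increasing distance from 4:
4: 0
8: 24  (via 4)
10: 32  (via 8)
1: 35  (via 10)
2: 37  (via 10)
Shortest route: 4 → 8 → 10 → 2 = 37 s.

37 s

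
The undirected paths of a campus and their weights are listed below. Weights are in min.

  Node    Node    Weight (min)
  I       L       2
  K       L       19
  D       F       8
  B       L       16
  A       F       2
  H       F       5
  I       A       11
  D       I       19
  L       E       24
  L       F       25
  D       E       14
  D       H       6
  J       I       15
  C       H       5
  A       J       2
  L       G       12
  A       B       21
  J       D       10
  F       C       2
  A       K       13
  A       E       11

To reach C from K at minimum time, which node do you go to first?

A

Compare a few routes:
K → A → F → C: 13+2+2 = 17
K → A → F → H → C: 13+2+5+5 = 25
Cheapest is K → A → F → C at 17 min.
So from K the first move is to A.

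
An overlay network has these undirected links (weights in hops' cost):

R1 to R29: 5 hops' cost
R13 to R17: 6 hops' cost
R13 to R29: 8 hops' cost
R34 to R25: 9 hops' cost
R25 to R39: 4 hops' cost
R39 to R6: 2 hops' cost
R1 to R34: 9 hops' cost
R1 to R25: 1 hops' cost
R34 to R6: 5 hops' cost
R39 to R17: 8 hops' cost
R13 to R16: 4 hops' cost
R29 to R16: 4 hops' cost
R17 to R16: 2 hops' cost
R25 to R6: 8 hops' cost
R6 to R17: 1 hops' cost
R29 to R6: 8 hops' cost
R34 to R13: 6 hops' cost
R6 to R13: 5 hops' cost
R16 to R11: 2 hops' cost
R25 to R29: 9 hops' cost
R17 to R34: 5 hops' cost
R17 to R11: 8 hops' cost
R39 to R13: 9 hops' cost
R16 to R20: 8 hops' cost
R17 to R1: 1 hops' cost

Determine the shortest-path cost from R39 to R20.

Compare a few routes:
R39 → R6 → R17 → R16 → R20: 2+1+2+8 = 13
R39 → R25 → R1 → R17 → R16 → R20: 4+1+1+2+8 = 16
The minimum is 13 hops' cost via R39 → R6 → R17 → R16 → R20.

13 hops' cost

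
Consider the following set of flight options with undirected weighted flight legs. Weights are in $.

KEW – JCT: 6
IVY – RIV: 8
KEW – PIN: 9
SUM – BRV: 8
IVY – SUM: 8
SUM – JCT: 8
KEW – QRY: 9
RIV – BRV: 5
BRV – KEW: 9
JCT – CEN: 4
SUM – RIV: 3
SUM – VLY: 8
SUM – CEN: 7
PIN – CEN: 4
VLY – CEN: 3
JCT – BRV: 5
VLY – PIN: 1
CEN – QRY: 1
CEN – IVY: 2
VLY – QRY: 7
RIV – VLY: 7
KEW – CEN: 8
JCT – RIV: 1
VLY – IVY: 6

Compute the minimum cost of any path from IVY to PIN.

$6

Candidate routes:
IVY → CEN → PIN: 2+4 = 6
IVY → VLY → PIN: 6+1 = 7
IVY → VLY → CEN → PIN: 6+3+4 = 13
IVY → CEN → QRY → VLY → PIN: 2+1+7+1 = 11
The minimum is $6 via IVY → CEN → PIN.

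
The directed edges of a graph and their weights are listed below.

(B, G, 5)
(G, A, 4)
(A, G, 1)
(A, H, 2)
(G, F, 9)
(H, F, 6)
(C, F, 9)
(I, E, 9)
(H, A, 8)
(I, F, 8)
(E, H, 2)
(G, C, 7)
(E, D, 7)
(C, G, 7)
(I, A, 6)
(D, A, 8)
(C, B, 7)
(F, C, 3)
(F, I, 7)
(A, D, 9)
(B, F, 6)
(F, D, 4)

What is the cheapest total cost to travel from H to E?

Running Dijkstra from H:
H: 0
F: 6  (via H)
A: 8  (via H)
C: 9  (via F)
G: 9  (via A)
D: 10  (via F)
I: 13  (via F)
B: 16  (via C)
E: 22  (via I)
Shortest route: H–F–I–E = 22.

22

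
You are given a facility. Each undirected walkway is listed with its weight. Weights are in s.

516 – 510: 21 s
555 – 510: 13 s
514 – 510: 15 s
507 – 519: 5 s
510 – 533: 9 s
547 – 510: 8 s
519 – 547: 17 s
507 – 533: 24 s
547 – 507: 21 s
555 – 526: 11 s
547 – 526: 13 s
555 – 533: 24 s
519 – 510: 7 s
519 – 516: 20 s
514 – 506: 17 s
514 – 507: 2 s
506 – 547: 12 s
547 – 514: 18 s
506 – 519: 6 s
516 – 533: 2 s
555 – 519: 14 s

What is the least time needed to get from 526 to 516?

32 s

Candidate routes:
526 - 555 - 533 - 516: 11+24+2 = 37
526 - 555 - 510 - 533 - 516: 11+13+9+2 = 35
526 - 547 - 510 - 516: 13+8+21 = 42
526 - 547 - 510 - 533 - 516: 13+8+9+2 = 32
Cheapest is 526 - 547 - 510 - 533 - 516 at 32 s.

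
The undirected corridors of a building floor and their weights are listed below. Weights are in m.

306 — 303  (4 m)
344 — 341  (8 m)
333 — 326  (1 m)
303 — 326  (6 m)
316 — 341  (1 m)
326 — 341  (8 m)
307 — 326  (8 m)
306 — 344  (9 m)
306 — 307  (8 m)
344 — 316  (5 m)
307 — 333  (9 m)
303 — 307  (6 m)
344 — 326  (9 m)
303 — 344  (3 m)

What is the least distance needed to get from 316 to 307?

Enumerating some paths:
316–344–303–307: 5+3+6 = 14
316–341–326–307: 1+8+8 = 17
Cheapest is 316–344–303–307 at 14 m.

14 m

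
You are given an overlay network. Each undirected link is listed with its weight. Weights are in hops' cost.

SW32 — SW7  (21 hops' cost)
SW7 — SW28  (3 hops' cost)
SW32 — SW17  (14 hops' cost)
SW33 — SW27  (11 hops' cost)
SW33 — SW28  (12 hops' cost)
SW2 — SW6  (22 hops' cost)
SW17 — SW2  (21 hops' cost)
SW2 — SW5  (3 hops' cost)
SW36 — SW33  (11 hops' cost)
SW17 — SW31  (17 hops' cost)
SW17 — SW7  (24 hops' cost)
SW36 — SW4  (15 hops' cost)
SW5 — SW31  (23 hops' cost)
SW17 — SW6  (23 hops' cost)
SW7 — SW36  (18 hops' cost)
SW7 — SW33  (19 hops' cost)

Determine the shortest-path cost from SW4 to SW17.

57 hops' cost

Settle nodes by increasing distance from SW4:
SW4: 0
SW36: 15  (via SW4)
SW33: 26  (via SW36)
SW7: 33  (via SW36)
SW28: 36  (via SW7)
SW27: 37  (via SW33)
SW32: 54  (via SW7)
SW17: 57  (via SW7)
Shortest route: SW4–SW36–SW7–SW17 = 57 hops' cost.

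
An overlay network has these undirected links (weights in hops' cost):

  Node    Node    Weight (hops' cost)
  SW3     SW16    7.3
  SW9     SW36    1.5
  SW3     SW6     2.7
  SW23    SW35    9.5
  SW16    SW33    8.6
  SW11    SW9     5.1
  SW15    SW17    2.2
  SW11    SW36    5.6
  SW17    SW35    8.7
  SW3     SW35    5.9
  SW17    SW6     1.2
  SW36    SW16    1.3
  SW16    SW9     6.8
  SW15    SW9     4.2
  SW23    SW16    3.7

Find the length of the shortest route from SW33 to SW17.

17.8 hops' cost

Running Dijkstra from SW33:
SW33: 0
SW16: 8.6  (via SW33)
SW36: 9.9  (via SW16)
SW9: 11.4  (via SW36)
SW23: 12.3  (via SW16)
SW11: 15.5  (via SW36)
SW15: 15.6  (via SW9)
SW3: 15.9  (via SW16)
SW17: 17.8  (via SW15)
Shortest route: SW33–SW16–SW36–SW9–SW15–SW17 = 17.8 hops' cost.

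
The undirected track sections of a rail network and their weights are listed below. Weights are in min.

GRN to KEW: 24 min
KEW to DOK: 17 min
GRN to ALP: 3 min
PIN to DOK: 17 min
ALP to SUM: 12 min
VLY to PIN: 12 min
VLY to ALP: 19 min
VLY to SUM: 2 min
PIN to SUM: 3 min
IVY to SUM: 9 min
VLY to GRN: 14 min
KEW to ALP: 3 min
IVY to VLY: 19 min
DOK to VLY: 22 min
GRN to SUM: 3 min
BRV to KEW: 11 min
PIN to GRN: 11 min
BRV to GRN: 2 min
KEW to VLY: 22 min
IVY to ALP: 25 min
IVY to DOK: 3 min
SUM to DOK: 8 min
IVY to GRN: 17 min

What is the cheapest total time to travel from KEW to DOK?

Shortest distances from KEW:
KEW: 0
ALP: 3  (via KEW)
GRN: 6  (via ALP)
BRV: 8  (via GRN)
SUM: 9  (via GRN)
VLY: 11  (via SUM)
PIN: 12  (via SUM)
DOK: 17  (via KEW)
Shortest route: KEW → DOK = 17 min.

17 min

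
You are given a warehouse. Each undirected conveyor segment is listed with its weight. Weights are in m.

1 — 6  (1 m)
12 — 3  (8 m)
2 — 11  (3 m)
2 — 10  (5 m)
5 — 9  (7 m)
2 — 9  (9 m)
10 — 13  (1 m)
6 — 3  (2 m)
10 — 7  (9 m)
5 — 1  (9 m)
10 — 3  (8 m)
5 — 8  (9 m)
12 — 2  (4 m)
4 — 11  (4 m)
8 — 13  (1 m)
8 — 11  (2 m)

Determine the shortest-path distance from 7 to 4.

17 m

Candidate routes:
7 → 10 → 3 → 12 → 2 → 11 → 4: 9+8+8+4+3+4 = 36
7 → 10 → 13 → 8 → 11 → 4: 9+1+1+2+4 = 17
7 → 10 → 2 → 11 → 4: 9+5+3+4 = 21
The minimum is 17 m via 7 → 10 → 13 → 8 → 11 → 4.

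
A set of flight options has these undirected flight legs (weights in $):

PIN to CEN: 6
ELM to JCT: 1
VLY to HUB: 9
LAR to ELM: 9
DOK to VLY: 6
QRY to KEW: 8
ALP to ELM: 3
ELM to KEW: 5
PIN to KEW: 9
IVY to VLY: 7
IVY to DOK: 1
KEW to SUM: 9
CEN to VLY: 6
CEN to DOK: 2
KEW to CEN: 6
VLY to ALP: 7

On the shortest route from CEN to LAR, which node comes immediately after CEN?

KEW

Enumerating some paths:
CEN–KEW–ELM–LAR: 6+5+9 = 20
CEN–VLY–ALP–ELM–LAR: 6+7+3+9 = 25
CEN–DOK–VLY–ALP–ELM–LAR: 2+6+7+3+9 = 27
The minimum is $20 via CEN–KEW–ELM–LAR.
So from CEN the first move is to KEW.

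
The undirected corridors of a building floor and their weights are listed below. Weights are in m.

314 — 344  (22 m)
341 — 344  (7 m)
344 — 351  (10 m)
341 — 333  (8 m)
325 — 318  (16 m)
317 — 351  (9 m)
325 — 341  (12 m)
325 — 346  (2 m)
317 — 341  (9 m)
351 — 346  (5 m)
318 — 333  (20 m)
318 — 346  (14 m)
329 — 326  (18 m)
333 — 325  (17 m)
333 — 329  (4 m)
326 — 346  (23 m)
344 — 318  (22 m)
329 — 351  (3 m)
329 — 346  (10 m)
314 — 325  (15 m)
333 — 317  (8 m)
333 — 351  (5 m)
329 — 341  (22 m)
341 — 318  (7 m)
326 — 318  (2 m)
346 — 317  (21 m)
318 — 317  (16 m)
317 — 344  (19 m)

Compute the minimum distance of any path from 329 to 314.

25 m

Compare a few routes:
329 → 346 → 325 → 314: 10+2+15 = 27
329 → 351 → 346 → 325 → 314: 3+5+2+15 = 25
329 → 333 → 351 → 346 → 325 → 314: 4+5+5+2+15 = 31
329 → 351 → 344 → 314: 3+10+22 = 35
The minimum is 25 m via 329 → 351 → 346 → 325 → 314.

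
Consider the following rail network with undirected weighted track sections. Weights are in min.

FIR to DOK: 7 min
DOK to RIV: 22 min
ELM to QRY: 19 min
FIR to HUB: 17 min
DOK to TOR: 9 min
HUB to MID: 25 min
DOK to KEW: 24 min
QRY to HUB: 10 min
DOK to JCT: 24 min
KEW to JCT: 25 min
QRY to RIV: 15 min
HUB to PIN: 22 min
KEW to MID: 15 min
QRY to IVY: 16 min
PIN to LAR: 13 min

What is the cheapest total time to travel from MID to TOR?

Enumerating some paths:
MID → HUB → FIR → DOK → TOR: 25+17+7+9 = 58
MID → KEW → DOK → TOR: 15+24+9 = 48
MID → HUB → QRY → RIV → DOK → TOR: 25+10+15+22+9 = 81
MID → KEW → JCT → DOK → TOR: 15+25+24+9 = 73
Cheapest is MID → KEW → DOK → TOR at 48 min.

48 min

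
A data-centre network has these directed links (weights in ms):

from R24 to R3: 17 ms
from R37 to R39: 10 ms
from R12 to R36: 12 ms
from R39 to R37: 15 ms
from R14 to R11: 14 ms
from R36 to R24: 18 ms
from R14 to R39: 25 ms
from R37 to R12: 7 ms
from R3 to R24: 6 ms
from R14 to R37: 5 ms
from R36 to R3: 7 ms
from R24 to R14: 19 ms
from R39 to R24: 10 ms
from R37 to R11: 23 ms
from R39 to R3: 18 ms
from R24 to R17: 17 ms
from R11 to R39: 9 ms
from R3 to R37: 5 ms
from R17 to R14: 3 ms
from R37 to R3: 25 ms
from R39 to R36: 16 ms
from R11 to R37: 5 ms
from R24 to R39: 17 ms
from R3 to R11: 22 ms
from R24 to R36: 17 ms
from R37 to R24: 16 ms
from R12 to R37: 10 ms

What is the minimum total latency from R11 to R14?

Enumerating some paths:
R11 → R39 → R24 → R14: 9+10+19 = 38
R11 → R39 → R24 → R17 → R14: 9+10+17+3 = 39
Cheapest is R11 → R39 → R24 → R14 at 38 ms.

38 ms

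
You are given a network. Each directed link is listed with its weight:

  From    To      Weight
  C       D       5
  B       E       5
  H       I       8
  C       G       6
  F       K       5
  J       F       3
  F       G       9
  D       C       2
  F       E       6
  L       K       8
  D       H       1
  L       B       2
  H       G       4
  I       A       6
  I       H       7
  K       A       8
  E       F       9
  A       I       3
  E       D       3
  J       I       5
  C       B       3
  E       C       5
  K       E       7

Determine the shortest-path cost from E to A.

Running Dijkstra from E:
E: 0
D: 3  (via E)
H: 4  (via D)
C: 5  (via E)
B: 8  (via C)
G: 8  (via H)
F: 9  (via E)
I: 12  (via H)
K: 14  (via F)
A: 18  (via I)
Shortest route: E → D → H → I → A = 18.

18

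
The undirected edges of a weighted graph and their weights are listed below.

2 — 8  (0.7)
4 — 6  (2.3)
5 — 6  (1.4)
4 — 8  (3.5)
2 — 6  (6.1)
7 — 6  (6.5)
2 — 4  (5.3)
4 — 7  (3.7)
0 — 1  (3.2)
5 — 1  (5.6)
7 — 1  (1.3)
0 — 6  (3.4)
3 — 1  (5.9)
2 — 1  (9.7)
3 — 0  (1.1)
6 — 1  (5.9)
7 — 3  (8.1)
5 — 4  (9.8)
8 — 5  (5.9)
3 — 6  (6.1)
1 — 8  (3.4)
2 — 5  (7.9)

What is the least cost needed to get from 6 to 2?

6.1

Compare a few routes:
6 - 5 - 8 - 2: 1.4+5.9+0.7 = 8
6 - 2: 6.1 = 6.1
6 - 4 - 2: 2.3+5.3 = 7.6
6 - 4 - 8 - 2: 2.3+3.5+0.7 = 6.5
Cheapest is 6 - 2 at 6.1.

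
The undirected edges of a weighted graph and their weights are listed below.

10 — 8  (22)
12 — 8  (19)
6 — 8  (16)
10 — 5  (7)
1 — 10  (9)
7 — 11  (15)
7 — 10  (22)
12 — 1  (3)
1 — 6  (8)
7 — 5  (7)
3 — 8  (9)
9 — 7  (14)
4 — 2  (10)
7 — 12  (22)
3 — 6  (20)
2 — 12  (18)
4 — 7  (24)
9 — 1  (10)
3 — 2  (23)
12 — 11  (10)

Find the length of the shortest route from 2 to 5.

37

Settle nodes by increasing distance from 2:
2: 0
4: 10  (via 2)
12: 18  (via 2)
1: 21  (via 12)
3: 23  (via 2)
11: 28  (via 12)
6: 29  (via 1)
10: 30  (via 1)
9: 31  (via 1)
8: 32  (via 3)
7: 34  (via 4)
5: 37  (via 10)
Shortest route: 2 → 12 → 1 → 10 → 5 = 37.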